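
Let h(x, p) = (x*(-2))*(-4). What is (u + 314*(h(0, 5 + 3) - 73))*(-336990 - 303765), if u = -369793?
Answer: 251634099825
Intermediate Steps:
h(x, p) = 8*x (h(x, p) = -2*x*(-4) = 8*x)
(u + 314*(h(0, 5 + 3) - 73))*(-336990 - 303765) = (-369793 + 314*(8*0 - 73))*(-336990 - 303765) = (-369793 + 314*(0 - 73))*(-640755) = (-369793 + 314*(-73))*(-640755) = (-369793 - 22922)*(-640755) = -392715*(-640755) = 251634099825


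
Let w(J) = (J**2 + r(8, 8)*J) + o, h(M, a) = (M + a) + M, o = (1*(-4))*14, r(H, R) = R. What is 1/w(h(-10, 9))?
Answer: -1/23 ≈ -0.043478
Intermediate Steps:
o = -56 (o = -4*14 = -56)
h(M, a) = a + 2*M
w(J) = -56 + J**2 + 8*J (w(J) = (J**2 + 8*J) - 56 = -56 + J**2 + 8*J)
1/w(h(-10, 9)) = 1/(-56 + (9 + 2*(-10))**2 + 8*(9 + 2*(-10))) = 1/(-56 + (9 - 20)**2 + 8*(9 - 20)) = 1/(-56 + (-11)**2 + 8*(-11)) = 1/(-56 + 121 - 88) = 1/(-23) = -1/23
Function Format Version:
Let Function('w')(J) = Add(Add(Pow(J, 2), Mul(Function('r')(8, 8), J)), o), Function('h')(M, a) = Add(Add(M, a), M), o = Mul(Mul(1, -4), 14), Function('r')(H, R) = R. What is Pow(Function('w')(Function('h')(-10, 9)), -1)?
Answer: Rational(-1, 23) ≈ -0.043478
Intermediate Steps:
o = -56 (o = Mul(-4, 14) = -56)
Function('h')(M, a) = Add(a, Mul(2, M))
Function('w')(J) = Add(-56, Pow(J, 2), Mul(8, J)) (Function('w')(J) = Add(Add(Pow(J, 2), Mul(8, J)), -56) = Add(-56, Pow(J, 2), Mul(8, J)))
Pow(Function('w')(Function('h')(-10, 9)), -1) = Pow(Add(-56, Pow(Add(9, Mul(2, -10)), 2), Mul(8, Add(9, Mul(2, -10)))), -1) = Pow(Add(-56, Pow(Add(9, -20), 2), Mul(8, Add(9, -20))), -1) = Pow(Add(-56, Pow(-11, 2), Mul(8, -11)), -1) = Pow(Add(-56, 121, -88), -1) = Pow(-23, -1) = Rational(-1, 23)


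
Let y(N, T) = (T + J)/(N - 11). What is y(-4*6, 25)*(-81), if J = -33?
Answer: -648/35 ≈ -18.514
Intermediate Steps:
y(N, T) = (-33 + T)/(-11 + N) (y(N, T) = (T - 33)/(N - 11) = (-33 + T)/(-11 + N))
y(-4*6, 25)*(-81) = ((-33 + 25)/(-11 - 4*6))*(-81) = (-8/(-11 - 24))*(-81) = (-8/(-35))*(-81) = -1/35*(-8)*(-81) = (8/35)*(-81) = -648/35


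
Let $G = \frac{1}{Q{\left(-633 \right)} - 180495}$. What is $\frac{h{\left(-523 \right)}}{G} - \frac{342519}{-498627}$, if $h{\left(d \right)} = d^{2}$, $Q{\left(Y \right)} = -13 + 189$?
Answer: $- \frac{8197839371983786}{166209} \approx -4.9322 \cdot 10^{10}$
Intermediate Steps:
$Q{\left(Y \right)} = 176$
$G = - \frac{1}{180319}$ ($G = \frac{1}{176 - 180495} = \frac{1}{-180319} = - \frac{1}{180319} \approx -5.5457 \cdot 10^{-6}$)
$\frac{h{\left(-523 \right)}}{G} - \frac{342519}{-498627} = \frac{\left(-523\right)^{2}}{- \frac{1}{180319}} - \frac{342519}{-498627} = 273529 \left(-180319\right) - - \frac{114173}{166209} = -49322475751 + \frac{114173}{166209} = - \frac{8197839371983786}{166209}$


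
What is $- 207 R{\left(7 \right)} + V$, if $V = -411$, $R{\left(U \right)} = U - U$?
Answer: $-411$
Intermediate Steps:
$R{\left(U \right)} = 0$
$- 207 R{\left(7 \right)} + V = \left(-207\right) 0 - 411 = 0 - 411 = -411$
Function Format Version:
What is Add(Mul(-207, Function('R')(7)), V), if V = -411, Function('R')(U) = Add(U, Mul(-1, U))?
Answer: -411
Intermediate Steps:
Function('R')(U) = 0
Add(Mul(-207, Function('R')(7)), V) = Add(Mul(-207, 0), -411) = Add(0, -411) = -411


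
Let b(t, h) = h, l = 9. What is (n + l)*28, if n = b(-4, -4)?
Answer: 140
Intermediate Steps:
n = -4
(n + l)*28 = (-4 + 9)*28 = 5*28 = 140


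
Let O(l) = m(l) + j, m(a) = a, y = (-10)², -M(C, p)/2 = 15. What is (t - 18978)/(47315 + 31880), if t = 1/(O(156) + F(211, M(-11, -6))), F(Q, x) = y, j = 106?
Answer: -1374007/5733718 ≈ -0.23964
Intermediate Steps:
M(C, p) = -30 (M(C, p) = -2*15 = -30)
y = 100
F(Q, x) = 100
O(l) = 106 + l (O(l) = l + 106 = 106 + l)
t = 1/362 (t = 1/((106 + 156) + 100) = 1/(262 + 100) = 1/362 ≈ 0.0027624)
(t - 18978)/(47315 + 31880) = (1/362 - 18978)/(47315 + 31880) = -6870035/362/79195 = -6870035/362*1/79195 = -1374007/5733718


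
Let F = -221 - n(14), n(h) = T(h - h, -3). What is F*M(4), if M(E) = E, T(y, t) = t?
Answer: -872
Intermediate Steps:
n(h) = -3
F = -218 (F = -221 - 1*(-3) = -221 + 3 = -218)
F*M(4) = -218*4 = -872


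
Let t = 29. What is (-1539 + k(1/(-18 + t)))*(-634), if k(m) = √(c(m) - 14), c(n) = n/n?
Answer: 975726 - 634*I*√13 ≈ 9.7573e+5 - 2285.9*I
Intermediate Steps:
c(n) = 1
k(m) = I*√13 (k(m) = √(1 - 14) = √(-13) = I*√13)
(-1539 + k(1/(-18 + t)))*(-634) = (-1539 + I*√13)*(-634) = 975726 - 634*I*√13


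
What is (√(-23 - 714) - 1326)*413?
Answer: -547638 + 413*I*√737 ≈ -5.4764e+5 + 11212.0*I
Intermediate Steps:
(√(-23 - 714) - 1326)*413 = (√(-737) - 1326)*413 = (I*√737 - 1326)*413 = (-1326 + I*√737)*413 = -547638 + 413*I*√737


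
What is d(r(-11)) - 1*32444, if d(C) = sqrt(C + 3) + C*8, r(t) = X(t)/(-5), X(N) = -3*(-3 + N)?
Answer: -162556/5 + 3*I*sqrt(15)/5 ≈ -32511.0 + 2.3238*I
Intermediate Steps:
X(N) = 9 - 3*N
r(t) = -9/5 + 3*t/5 (r(t) = (9 - 3*t)/(-5) = (9 - 3*t)*(-1/5) = -9/5 + 3*t/5)
d(C) = sqrt(3 + C) + 8*C
d(r(-11)) - 1*32444 = (sqrt(3 + (-9/5 + (3/5)*(-11))) + 8*(-9/5 + (3/5)*(-11))) - 1*32444 = (sqrt(3 + (-9/5 - 33/5)) + 8*(-9/5 - 33/5)) - 32444 = (sqrt(3 - 42/5) + 8*(-42/5)) - 32444 = (sqrt(-27/5) - 336/5) - 32444 = (3*I*sqrt(15)/5 - 336/5) - 32444 = (-336/5 + 3*I*sqrt(15)/5) - 32444 = -162556/5 + 3*I*sqrt(15)/5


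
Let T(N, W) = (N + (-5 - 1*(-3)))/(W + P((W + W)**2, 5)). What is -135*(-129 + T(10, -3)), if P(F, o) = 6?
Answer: 17055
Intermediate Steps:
T(N, W) = (-2 + N)/(6 + W) (T(N, W) = (N + (-5 - 1*(-3)))/(W + 6) = (N + (-5 + 3))/(6 + W) = (N - 2)/(6 + W) = (-2 + N)/(6 + W))
-135*(-129 + T(10, -3)) = -135*(-129 + (-2 + 10)/(6 - 3)) = -135*(-129 + 8/3) = -135*(-379/3) = 17055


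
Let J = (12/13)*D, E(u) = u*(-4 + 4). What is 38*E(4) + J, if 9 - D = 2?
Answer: 84/13 ≈ 6.4615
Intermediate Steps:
E(u) = 0 (E(u) = u*0 = 0)
D = 7 (D = 9 - 1*2 = 9 - 2 = 7)
J = 84/13 (J = (12/13)*7 = 84/13 ≈ 6.4615)
38*E(4) + J = 38*0 + 84/13 = 0 + 84/13 = 84/13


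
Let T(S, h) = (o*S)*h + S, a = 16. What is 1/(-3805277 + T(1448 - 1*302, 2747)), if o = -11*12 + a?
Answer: -1/368979323 ≈ -2.7102e-9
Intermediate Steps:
o = -116 (o = -11*12 + 16 = -132 + 16 = -116)
T(S, h) = S - 116*S*h (T(S, h) = (-116*S)*h + S = -116*S*h + S = S - 116*S*h)
1/(-3805277 + T(1448 - 1*302, 2747)) = 1/(-3805277 + (1448 - 1*302)*(1 - 116*2747)) = 1/(-3805277 + (1448 - 302)*(1 - 318652)) = 1/(-3805277 + 1146*(-318651)) = 1/(-3805277 - 365174046) = 1/(-368979323) = -1/368979323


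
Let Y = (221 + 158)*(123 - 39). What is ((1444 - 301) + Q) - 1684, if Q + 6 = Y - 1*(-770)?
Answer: 32059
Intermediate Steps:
Y = 31836 (Y = 379*84 = 31836)
Q = 32600 (Q = -6 + (31836 - 1*(-770)) = -6 + (31836 + 770) = -6 + 32606 = 32600)
((1444 - 301) + Q) - 1684 = ((1444 - 301) + 32600) - 1684 = (1143 + 32600) - 1684 = 33743 - 1684 = 32059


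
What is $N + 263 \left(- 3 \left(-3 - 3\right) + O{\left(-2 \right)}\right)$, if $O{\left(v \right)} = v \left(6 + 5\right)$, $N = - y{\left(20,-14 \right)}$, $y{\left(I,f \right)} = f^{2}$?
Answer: $-1248$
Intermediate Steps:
$N = -196$ ($N = - \left(-14\right)^{2} = \left(-1\right) 196 = -196$)
$O{\left(v \right)} = 11 v$ ($O{\left(v \right)} = v 11 = 11 v$)
$N + 263 \left(- 3 \left(-3 - 3\right) + O{\left(-2 \right)}\right) = -196 + 263 \left(- 3 \left(-3 - 3\right) + 11 \left(-2\right)\right) = -196 + 263 \left(\left(-3\right) \left(-6\right) - 22\right) = -196 + 263 \left(18 - 22\right) = -196 + 263 \left(-4\right) = -196 - 1052 = -1248$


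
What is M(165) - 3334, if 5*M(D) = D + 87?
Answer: -16418/5 ≈ -3283.6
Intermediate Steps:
M(D) = 87/5 + D/5 (M(D) = (D + 87)/5 = (87 + D)/5 = 87/5 + D/5)
M(165) - 3334 = (87/5 + (1/5)*165) - 3334 = (87/5 + 33) - 3334 = 252/5 - 3334 = -16418/5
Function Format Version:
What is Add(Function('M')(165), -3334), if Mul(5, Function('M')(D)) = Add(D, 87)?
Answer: Rational(-16418, 5) ≈ -3283.6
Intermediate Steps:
Function('M')(D) = Add(Rational(87, 5), Mul(Rational(1, 5), D)) (Function('M')(D) = Mul(Rational(1, 5), Add(D, 87)) = Mul(Rational(1, 5), Add(87, D)) = Add(Rational(87, 5), Mul(Rational(1, 5), D)))
Add(Function('M')(165), -3334) = Add(Add(Rational(87, 5), Mul(Rational(1, 5), 165)), -3334) = Add(Add(Rational(87, 5), 33), -3334) = Add(Rational(252, 5), -3334) = Rational(-16418, 5)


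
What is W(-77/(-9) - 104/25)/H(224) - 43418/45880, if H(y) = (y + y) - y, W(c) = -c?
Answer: -55841063/57808800 ≈ -0.96596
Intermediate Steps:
H(y) = y (H(y) = 2*y - y = y)
W(-77/(-9) - 104/25)/H(224) - 43418/45880 = -(-77/(-9) - 104/25)/224 - 43418/45880 = -(-77*(-⅑) - 104*1/25)*(1/224) - 43418*1/45880 = -(77/9 - 104/25)*(1/224) - 21709/22940 = -1*989/225*(1/224) - 21709/22940 = -989/225*1/224 - 21709/22940 = -989/50400 - 21709/22940 = -55841063/57808800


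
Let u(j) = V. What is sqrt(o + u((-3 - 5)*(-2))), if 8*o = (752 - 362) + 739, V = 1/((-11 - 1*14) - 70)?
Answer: sqrt(20376930)/380 ≈ 11.879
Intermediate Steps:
V = -1/95 (V = 1/((-11 - 14) - 70) = 1/(-25 - 70) = 1/(-95) = -1/95 ≈ -0.010526)
u(j) = -1/95
o = 1129/8 (o = ((752 - 362) + 739)/8 = (390 + 739)/8 = (1/8)*1129 = 1129/8 ≈ 141.13)
sqrt(o + u((-3 - 5)*(-2))) = sqrt(1129/8 - 1/95) = sqrt(107247/760) = sqrt(20376930)/380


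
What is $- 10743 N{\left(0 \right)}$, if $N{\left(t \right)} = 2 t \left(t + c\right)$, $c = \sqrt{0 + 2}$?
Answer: $0$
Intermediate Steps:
$c = \sqrt{2} \approx 1.4142$
$N{\left(t \right)} = 2 t \left(t + \sqrt{2}\right)$
$- 10743 N{\left(0 \right)} = - 10743 \cdot 2 \cdot 0 \left(0 + \sqrt{2}\right) = - 10743 \cdot 2 \cdot 0 \sqrt{2} = \left(-10743\right) 0 = 0$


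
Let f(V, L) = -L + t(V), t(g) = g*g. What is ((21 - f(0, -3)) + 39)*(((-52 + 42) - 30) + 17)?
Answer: -1311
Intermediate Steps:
t(g) = g**2
f(V, L) = V**2 - L (f(V, L) = -L + V**2 = V**2 - L)
((21 - f(0, -3)) + 39)*(((-52 + 42) - 30) + 17) = ((21 - (0**2 - 1*(-3))) + 39)*(((-52 + 42) - 30) + 17) = ((21 - (0 + 3)) + 39)*((-10 - 30) + 17) = ((21 - 1*3) + 39)*(-40 + 17) = ((21 - 3) + 39)*(-23) = (18 + 39)*(-23) = 57*(-23) = -1311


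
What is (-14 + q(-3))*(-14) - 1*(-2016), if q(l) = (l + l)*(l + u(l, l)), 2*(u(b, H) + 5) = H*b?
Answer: 1918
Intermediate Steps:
u(b, H) = -5 + H*b/2 (u(b, H) = -5 + (H*b)/2 = -5 + H*b/2)
q(l) = 2*l*(-5 + l + l²/2) (q(l) = (l + l)*(l + (-5 + l*l/2)) = (2*l)*(l + (-5 + l²/2)) = (2*l)*(-5 + l + l²/2) = 2*l*(-5 + l + l²/2))
(-14 + q(-3))*(-14) - 1*(-2016) = (-14 - 3*(-10 + (-3)² + 2*(-3)))*(-14) - 1*(-2016) = (-14 - 3*(-10 + 9 - 6))*(-14) + 2016 = (-14 - 3*(-7))*(-14) + 2016 = (-14 + 21)*(-14) + 2016 = 7*(-14) + 2016 = -98 + 2016 = 1918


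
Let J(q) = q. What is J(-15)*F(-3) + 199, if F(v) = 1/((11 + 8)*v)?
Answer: 3786/19 ≈ 199.26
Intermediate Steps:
F(v) = 1/(19*v)
J(-15)*F(-3) + 199 = -15/(19*(-3)) + 199 = -15*(-1)/(19*3) + 199 = -15*(-1/57) + 199 = 5/19 + 199 = 3786/19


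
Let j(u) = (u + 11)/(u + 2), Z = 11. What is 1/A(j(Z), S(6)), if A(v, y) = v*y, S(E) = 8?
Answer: 13/176 ≈ 0.073864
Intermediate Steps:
j(u) = (11 + u)/(2 + u)
1/A(j(Z), S(6)) = 1/(((11 + 11)/(2 + 11))*8) = 1/((22/13)*8) = 1/(176/13) = 13/176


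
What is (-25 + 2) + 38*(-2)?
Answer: -99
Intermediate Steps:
(-25 + 2) + 38*(-2) = -23 - 76 = -99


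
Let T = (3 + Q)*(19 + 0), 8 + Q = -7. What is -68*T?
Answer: 15504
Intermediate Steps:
Q = -15 (Q = -8 - 7 = -15)
T = -228 (T = (3 - 15)*(19 + 0) = -12*19 = -228)
-68*T = -68*(-228) = 15504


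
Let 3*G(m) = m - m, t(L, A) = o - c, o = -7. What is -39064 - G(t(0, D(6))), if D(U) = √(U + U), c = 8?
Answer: -39064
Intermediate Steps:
D(U) = √2*√U (D(U) = √(2*U) = √2*√U)
t(L, A) = -15 (t(L, A) = -7 - 1*8 = -7 - 8 = -15)
G(m) = 0 (G(m) = (m - m)/3 = (⅓)*0 = 0)
-39064 - G(t(0, D(6))) = -39064 - 1*0 = -39064 + 0 = -39064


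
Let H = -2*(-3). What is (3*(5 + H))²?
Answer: 1089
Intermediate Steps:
H = 6
(3*(5 + H))² = (3*(5 + 6))² = (3*11)² = 33² = 1089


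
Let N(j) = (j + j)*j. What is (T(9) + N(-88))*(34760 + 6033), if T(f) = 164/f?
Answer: 5692907908/9 ≈ 6.3255e+8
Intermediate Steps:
N(j) = 2*j**2 (N(j) = (2*j)*j = 2*j**2)
(T(9) + N(-88))*(34760 + 6033) = (164/9 + 2*(-88)**2)*(34760 + 6033) = (164*(1/9) + 2*7744)*40793 = (164/9 + 15488)*40793 = (139556/9)*40793 = 5692907908/9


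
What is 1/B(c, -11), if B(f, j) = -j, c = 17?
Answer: 1/11 ≈ 0.090909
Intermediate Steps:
1/B(c, -11) = 1/(-1*(-11)) = 1/11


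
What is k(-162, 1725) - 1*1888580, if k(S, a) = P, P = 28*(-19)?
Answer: -1889112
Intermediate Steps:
P = -532
k(S, a) = -532
k(-162, 1725) - 1*1888580 = -532 - 1*1888580 = -532 - 1888580 = -1889112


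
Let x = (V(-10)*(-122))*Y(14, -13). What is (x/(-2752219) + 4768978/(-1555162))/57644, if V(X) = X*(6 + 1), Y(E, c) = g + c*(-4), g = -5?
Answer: -6874741392871/123362379669864916 ≈ -5.5728e-5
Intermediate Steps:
Y(E, c) = -5 - 4*c (Y(E, c) = -5 + c*(-4) = -5 - 4*c)
V(X) = 7*X (V(X) = X*7 = 7*X)
x = 401380 (x = ((7*(-10))*(-122))*(-5 - 4*(-13)) = (-70*(-122))*(-5 + 52) = 8540*47 = 401380)
(x/(-2752219) + 4768978/(-1555162))/57644 = (401380/(-2752219) + 4768978/(-1555162))/57644 = (401380*(-1/2752219) + 4768978*(-1/1555162))*(1/57644) = (-401380/2752219 - 2384489/777581)*(1/57644) = -6874741392871/2140073202239*1/57644 = -6874741392871/123362379669864916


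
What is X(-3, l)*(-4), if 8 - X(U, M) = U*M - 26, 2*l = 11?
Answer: -202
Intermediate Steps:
l = 11/2 (l = (½)*11 = 11/2 ≈ 5.5000)
X(U, M) = 34 - M*U (X(U, M) = 8 - (U*M - 26) = 8 - (M*U - 26) = 8 - (-26 + M*U) = 8 + (26 - M*U) = 34 - M*U)
X(-3, l)*(-4) = (34 - 1*11/2*(-3))*(-4) = (34 + 33/2)*(-4) = (101/2)*(-4) = -202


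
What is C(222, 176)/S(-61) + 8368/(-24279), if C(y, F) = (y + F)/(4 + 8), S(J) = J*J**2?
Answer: -3800364523/11021743398 ≈ -0.34481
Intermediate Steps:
S(J) = J**3
C(y, F) = F/12 + y/12 (C(y, F) = (F + y)/12 = (F + y)*(1/12) = F/12 + y/12)
C(222, 176)/S(-61) + 8368/(-24279) = ((1/12)*176 + (1/12)*222)/((-61)**3) + 8368/(-24279) = (44/3 + 37/2)/(-226981) + 8368*(-1/24279) = (199/6)*(-1/226981) - 8368/24279 = -199/1361886 - 8368/24279 = -3800364523/11021743398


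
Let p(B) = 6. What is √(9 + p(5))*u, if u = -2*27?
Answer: -54*√15 ≈ -209.14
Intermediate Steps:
u = -54
√(9 + p(5))*u = √(9 + 6)*(-54) = √15*(-54) = -54*√15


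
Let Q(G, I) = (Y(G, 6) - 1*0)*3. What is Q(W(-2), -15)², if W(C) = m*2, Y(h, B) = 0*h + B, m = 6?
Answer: 324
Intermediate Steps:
Y(h, B) = B (Y(h, B) = 0 + B = B)
W(C) = 12 (W(C) = 6*2 = 12)
Q(G, I) = 18 (Q(G, I) = (6 - 1*0)*3 = (6 + 0)*3 = 6*3 = 18)
Q(W(-2), -15)² = 18² = 324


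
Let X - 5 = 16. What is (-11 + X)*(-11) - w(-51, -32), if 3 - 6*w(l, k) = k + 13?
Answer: -341/3 ≈ -113.67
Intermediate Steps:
X = 21 (X = 5 + 16 = 21)
w(l, k) = -5/3 - k/6 (w(l, k) = 1/2 - (k + 13)/6 = 1/2 - (13 + k)/6 = 1/2 + (-13/6 - k/6) = -5/3 - k/6)
(-11 + X)*(-11) - w(-51, -32) = (-11 + 21)*(-11) - (-5/3 - 1/6*(-32)) = 10*(-11) - (-5/3 + 16/3) = -110 - 1*11/3 = -110 - 11/3 = -341/3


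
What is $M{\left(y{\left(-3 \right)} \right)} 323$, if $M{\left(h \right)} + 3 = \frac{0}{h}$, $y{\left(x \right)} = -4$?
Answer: $-969$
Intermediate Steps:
$M{\left(h \right)} = -3$ ($M{\left(h \right)} = -3 + \frac{0}{h} = -3 + 0 = -3$)
$M{\left(y{\left(-3 \right)} \right)} 323 = \left(-3\right) 323 = -969$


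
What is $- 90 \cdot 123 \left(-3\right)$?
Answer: $33210$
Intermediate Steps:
$- 90 \cdot 123 \left(-3\right) = \left(-90\right) \left(-369\right) = 33210$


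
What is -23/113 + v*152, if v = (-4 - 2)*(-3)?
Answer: 309145/113 ≈ 2735.8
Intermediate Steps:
v = 18 (v = -6*(-3) = 18)
-23/113 + v*152 = -23/113 + 18*152 = -23*1/113 + 2736 = -23/113 + 2736 = 309145/113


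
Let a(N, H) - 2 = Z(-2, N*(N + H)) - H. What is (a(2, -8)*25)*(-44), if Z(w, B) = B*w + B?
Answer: -24200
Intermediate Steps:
Z(w, B) = B + B*w
a(N, H) = 2 - H - N*(H + N) (a(N, H) = 2 + ((N*(N + H))*(1 - 2) - H) = 2 + ((N*(H + N))*(-1) - H) = 2 + (-N*(H + N) - H) = 2 + (-H - N*(H + N)) = 2 - H - N*(H + N))
(a(2, -8)*25)*(-44) = ((2 - 1*(-8) - 1*2*(-8 + 2))*25)*(-44) = ((2 + 8 - 1*2*(-6))*25)*(-44) = ((2 + 8 + 12)*25)*(-44) = (22*25)*(-44) = 550*(-44) = -24200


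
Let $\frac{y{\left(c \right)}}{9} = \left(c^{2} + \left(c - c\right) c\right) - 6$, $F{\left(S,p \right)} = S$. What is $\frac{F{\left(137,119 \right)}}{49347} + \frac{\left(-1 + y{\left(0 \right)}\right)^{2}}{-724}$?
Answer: $- \frac{149175487}{35727228} \approx -4.1754$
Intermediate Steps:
$y{\left(c \right)} = -54 + 9 c^{2}$ ($y{\left(c \right)} = 9 \left(\left(c^{2} + \left(c - c\right) c\right) - 6\right) = 9 \left(\left(c^{2} + 0 c\right) - 6\right) = 9 \left(\left(c^{2} + 0\right) - 6\right) = 9 \left(c^{2} - 6\right) = 9 \left(-6 + c^{2}\right) = -54 + 9 c^{2}$)
$\frac{F{\left(137,119 \right)}}{49347} + \frac{\left(-1 + y{\left(0 \right)}\right)^{2}}{-724} = \frac{137}{49347} + \frac{\left(-1 - \left(54 - 9 \cdot 0^{2}\right)\right)^{2}}{-724} = 137 \cdot \frac{1}{49347} + \left(-1 + \left(-54 + 9 \cdot 0\right)\right)^{2} \left(- \frac{1}{724}\right) = \frac{137}{49347} + \left(-1 + \left(-54 + 0\right)\right)^{2} \left(- \frac{1}{724}\right) = \frac{137}{49347} + \left(-1 - 54\right)^{2} \left(- \frac{1}{724}\right) = \frac{137}{49347} + \left(-55\right)^{2} \left(- \frac{1}{724}\right) = \frac{137}{49347} + 3025 \left(- \frac{1}{724}\right) = \frac{137}{49347} - \frac{3025}{724} = - \frac{149175487}{35727228}$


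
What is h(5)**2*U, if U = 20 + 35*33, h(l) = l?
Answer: 29375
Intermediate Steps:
U = 1175 (U = 20 + 1155 = 1175)
h(5)**2*U = 5**2*1175 = 25*1175 = 29375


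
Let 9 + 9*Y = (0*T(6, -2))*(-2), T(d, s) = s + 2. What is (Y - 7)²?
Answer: 64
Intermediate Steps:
T(d, s) = 2 + s
Y = -1 (Y = -1 + ((0*(2 - 2))*(-2))/9 = -1 + ((0*0)*(-2))/9 = -1 + (0*(-2))/9 = -1 + (⅑)*0 = -1 + 0 = -1)
(Y - 7)² = (-1 - 7)² = (-8)² = 64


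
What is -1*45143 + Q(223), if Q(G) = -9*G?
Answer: -47150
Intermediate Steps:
-1*45143 + Q(223) = -1*45143 - 9*223 = -45143 - 2007 = -47150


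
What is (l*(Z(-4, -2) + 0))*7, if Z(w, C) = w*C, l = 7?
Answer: 392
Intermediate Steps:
Z(w, C) = C*w
(l*(Z(-4, -2) + 0))*7 = (7*(-2*(-4) + 0))*7 = (7*(8 + 0))*7 = (7*8)*7 = 56*7 = 392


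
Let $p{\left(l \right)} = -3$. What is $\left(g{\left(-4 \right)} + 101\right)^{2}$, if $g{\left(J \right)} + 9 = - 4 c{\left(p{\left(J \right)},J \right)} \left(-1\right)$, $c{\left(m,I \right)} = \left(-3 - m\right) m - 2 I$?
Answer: $15376$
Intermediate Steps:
$c{\left(m,I \right)} = - 2 I + m \left(-3 - m\right)$ ($c{\left(m,I \right)} = m \left(-3 - m\right) - 2 I = - 2 I + m \left(-3 - m\right)$)
$g{\left(J \right)} = -9 - 8 J$ ($g{\left(J \right)} = -9 + - 4 \left(- \left(-3\right)^{2} - -9 - 2 J\right) \left(-1\right) = -9 + - 4 \left(\left(-1\right) 9 + 9 - 2 J\right) \left(-1\right) = -9 + - 4 \left(-9 + 9 - 2 J\right) \left(-1\right) = -9 + - 4 \left(- 2 J\right) \left(-1\right) = -9 + 8 J \left(-1\right) = -9 - 8 J$)
$\left(g{\left(-4 \right)} + 101\right)^{2} = \left(\left(-9 - -32\right) + 101\right)^{2} = \left(\left(-9 + 32\right) + 101\right)^{2} = \left(23 + 101\right)^{2} = 124^{2} = 15376$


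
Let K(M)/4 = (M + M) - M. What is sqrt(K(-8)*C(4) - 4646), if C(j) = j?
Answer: I*sqrt(4774) ≈ 69.094*I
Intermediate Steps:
K(M) = 4*M (K(M) = 4*((M + M) - M) = 4*(2*M - M) = 4*M)
sqrt(K(-8)*C(4) - 4646) = sqrt((4*(-8))*4 - 4646) = sqrt(-32*4 - 4646) = sqrt(-128 - 4646) = sqrt(-4774) = I*sqrt(4774)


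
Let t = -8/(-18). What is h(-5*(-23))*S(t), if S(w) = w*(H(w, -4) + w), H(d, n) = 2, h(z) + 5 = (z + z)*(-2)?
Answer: -13640/27 ≈ -505.19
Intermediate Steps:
h(z) = -5 - 4*z (h(z) = -5 + (z + z)*(-2) = -5 + (2*z)*(-2) = -5 - 4*z)
t = 4/9 (t = -8*(-1/18) = 4/9 ≈ 0.44444)
S(w) = w*(2 + w)
h(-5*(-23))*S(t) = (-5 - (-20)*(-23))*(4*(2 + 4/9)/9) = (-5 - 4*115)*((4/9)*(22/9)) = (-5 - 460)*(88/81) = -465*88/81 = -13640/27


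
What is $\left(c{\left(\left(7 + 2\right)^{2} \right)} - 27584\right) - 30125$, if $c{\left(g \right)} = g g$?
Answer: $-51148$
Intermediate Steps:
$c{\left(g \right)} = g^{2}$
$\left(c{\left(\left(7 + 2\right)^{2} \right)} - 27584\right) - 30125 = \left(\left(\left(7 + 2\right)^{2}\right)^{2} - 27584\right) - 30125 = \left(\left(9^{2}\right)^{2} - 27584\right) - 30125 = \left(81^{2} - 27584\right) - 30125 = \left(6561 - 27584\right) - 30125 = -21023 - 30125 = -51148$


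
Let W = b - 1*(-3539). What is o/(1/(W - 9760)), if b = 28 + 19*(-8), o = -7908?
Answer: 50176260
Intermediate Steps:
b = -124 (b = 28 - 152 = -124)
W = 3415 (W = -124 - 1*(-3539) = -124 + 3539 = 3415)
o/(1/(W - 9760)) = -7908/(1/(3415 - 9760)) = -7908/(1/(-6345)) = -7908/(-1/6345) = -7908*(-6345) = 50176260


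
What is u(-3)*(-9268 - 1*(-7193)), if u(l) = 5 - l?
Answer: -16600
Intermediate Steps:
u(-3)*(-9268 - 1*(-7193)) = (5 - 1*(-3))*(-9268 - 1*(-7193)) = (5 + 3)*(-9268 + 7193) = 8*(-2075) = -16600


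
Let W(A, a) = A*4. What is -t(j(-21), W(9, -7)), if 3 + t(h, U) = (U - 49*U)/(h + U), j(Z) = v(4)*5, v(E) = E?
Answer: 237/7 ≈ 33.857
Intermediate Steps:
W(A, a) = 4*A
j(Z) = 20 (j(Z) = 4*5 = 20)
t(h, U) = -3 - 48*U/(U + h) (t(h, U) = -3 + (U - 49*U)/(h + U) = -3 + (-48*U)/(U + h) = -3 - 48*U/(U + h))
-t(j(-21), W(9, -7)) = -3*(-1*20 - 68*9)/(4*9 + 20) = -3*(-20 - 17*36)/(36 + 20) = -3*(-20 - 612)/56 = -3*(-632)/56 = -1*(-237/7) = 237/7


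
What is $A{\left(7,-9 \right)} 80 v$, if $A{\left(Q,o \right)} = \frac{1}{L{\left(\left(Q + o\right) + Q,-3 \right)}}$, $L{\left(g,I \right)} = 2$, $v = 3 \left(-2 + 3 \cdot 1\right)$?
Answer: $120$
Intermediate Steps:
$v = 3$ ($v = 3 \left(-2 + 3\right) = 3 \cdot 1 = 3$)
$A{\left(Q,o \right)} = \frac{1}{2}$
$A{\left(7,-9 \right)} 80 v = \frac{1}{2} \cdot 80 \cdot 3 = 40 \cdot 3 = 120$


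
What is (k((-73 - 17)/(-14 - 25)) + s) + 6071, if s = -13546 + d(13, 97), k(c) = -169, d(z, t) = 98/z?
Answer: -99274/13 ≈ -7636.5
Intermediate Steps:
s = -176000/13 (s = -13546 + 98/13 = -176000/13 ≈ -13538.)
(k((-73 - 17)/(-14 - 25)) + s) + 6071 = (-169 - 176000/13) + 6071 = -178197/13 + 6071 = -99274/13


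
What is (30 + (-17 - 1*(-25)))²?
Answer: 1444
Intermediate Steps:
(30 + (-17 - 1*(-25)))² = (30 + (-17 + 25))² = (30 + 8)² = 38² = 1444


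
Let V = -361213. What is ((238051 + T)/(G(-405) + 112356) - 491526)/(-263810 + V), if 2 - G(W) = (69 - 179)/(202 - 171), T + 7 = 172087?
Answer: 1712074581347/2177085113784 ≈ 0.78641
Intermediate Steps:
T = 172080 (T = -7 + 172087 = 172080)
G(W) = 172/31 (G(W) = 2 - (69 - 179)/(202 - 171) = 2 - (-110)/31 = 2 - 1*(-110/31) = 2 + 110/31 = 172/31)
((238051 + T)/(G(-405) + 112356) - 491526)/(-263810 + V) = ((238051 + 172080)/(172/31 + 112356) - 491526)/(-263810 - 361213) = (410131/(3483208/31) - 491526)/(-625023) = (410131*(31/3483208) - 491526)*(-1/625023) = (12714061/3483208 - 491526)*(-1/625023) = -1712074581347/3483208*(-1/625023) = 1712074581347/2177085113784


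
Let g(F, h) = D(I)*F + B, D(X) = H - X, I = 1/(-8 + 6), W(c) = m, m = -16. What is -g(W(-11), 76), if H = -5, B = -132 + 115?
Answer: -55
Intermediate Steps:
W(c) = -16
B = -17
I = -½ (I = 1/(-2) = -½ ≈ -0.50000)
D(X) = -5 - X
g(F, h) = -17 - 9*F/2 (g(F, h) = (-5 - 1*(-½))*F - 17 = (-5 + ½)*F - 17 = -9*F/2 - 17 = -17 - 9*F/2)
-g(W(-11), 76) = -(-17 - 9/2*(-16)) = -(-17 + 72) = -1*55 = -55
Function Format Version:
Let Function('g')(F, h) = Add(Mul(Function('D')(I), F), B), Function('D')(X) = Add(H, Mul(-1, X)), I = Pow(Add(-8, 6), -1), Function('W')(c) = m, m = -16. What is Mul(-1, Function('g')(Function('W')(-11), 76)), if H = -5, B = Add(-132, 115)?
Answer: -55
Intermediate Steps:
Function('W')(c) = -16
B = -17
I = Rational(-1, 2) (I = Pow(-2, -1) = Rational(-1, 2) ≈ -0.50000)
Function('D')(X) = Add(-5, Mul(-1, X))
Function('g')(F, h) = Add(-17, Mul(Rational(-9, 2), F)) (Function('g')(F, h) = Add(Mul(Add(-5, Mul(-1, Rational(-1, 2))), F), -17) = Add(Mul(Add(-5, Rational(1, 2)), F), -17) = Add(Mul(Rational(-9, 2), F), -17) = Add(-17, Mul(Rational(-9, 2), F)))
Mul(-1, Function('g')(Function('W')(-11), 76)) = Mul(-1, Add(-17, Mul(Rational(-9, 2), -16))) = Mul(-1, Add(-17, 72)) = Mul(-1, 55) = -55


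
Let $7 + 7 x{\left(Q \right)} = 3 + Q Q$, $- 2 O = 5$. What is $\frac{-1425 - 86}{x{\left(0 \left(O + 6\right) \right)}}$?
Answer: $\frac{10577}{4} \approx 2644.3$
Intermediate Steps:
$O = - \frac{5}{2}$ ($O = \left(- \frac{1}{2}\right) 5 = - \frac{5}{2} \approx -2.5$)
$x{\left(Q \right)} = - \frac{4}{7} + \frac{Q^{2}}{7}$ ($x{\left(Q \right)} = -1 + \frac{3 + Q Q}{7} = -1 + \frac{3 + Q^{2}}{7} = -1 + \left(\frac{3}{7} + \frac{Q^{2}}{7}\right) = - \frac{4}{7} + \frac{Q^{2}}{7}$)
$\frac{-1425 - 86}{x{\left(0 \left(O + 6\right) \right)}} = \frac{-1425 - 86}{- \frac{4}{7} + \frac{\left(0 \left(- \frac{5}{2} + 6\right)\right)^{2}}{7}} = \frac{-1425 - 86}{- \frac{4}{7} + \frac{\left(0 \cdot \frac{7}{2}\right)^{2}}{7}} = \frac{1}{- \frac{4}{7} + \frac{0^{2}}{7}} \left(-1511\right) = \frac{1}{- \frac{4}{7} + \frac{1}{7} \cdot 0} \left(-1511\right) = \frac{1}{- \frac{4}{7} + 0} \left(-1511\right) = \frac{1}{- \frac{4}{7}} \left(-1511\right) = \left(- \frac{7}{4}\right) \left(-1511\right) = \frac{10577}{4}$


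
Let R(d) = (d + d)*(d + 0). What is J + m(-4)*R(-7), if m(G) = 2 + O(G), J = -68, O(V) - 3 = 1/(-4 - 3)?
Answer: 408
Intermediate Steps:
O(V) = 20/7 (O(V) = 3 + 1/(-4 - 3) = 3 + 1/(-7) = 3 - ⅐ = 20/7)
m(G) = 34/7 (m(G) = 2 + 20/7 = 34/7)
R(d) = 2*d² (R(d) = (2*d)*d = 2*d²)
J + m(-4)*R(-7) = -68 + 34*(2*(-7)²)/7 = -68 + 34*(2*49)/7 = -68 + (34/7)*98 = -68 + 476 = 408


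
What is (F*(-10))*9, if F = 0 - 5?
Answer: 450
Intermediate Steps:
F = -5
(F*(-10))*9 = -5*(-10)*9 = 50*9 = 450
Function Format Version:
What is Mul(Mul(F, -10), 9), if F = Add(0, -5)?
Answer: 450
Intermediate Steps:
F = -5
Mul(Mul(F, -10), 9) = Mul(Mul(-5, -10), 9) = Mul(50, 9) = 450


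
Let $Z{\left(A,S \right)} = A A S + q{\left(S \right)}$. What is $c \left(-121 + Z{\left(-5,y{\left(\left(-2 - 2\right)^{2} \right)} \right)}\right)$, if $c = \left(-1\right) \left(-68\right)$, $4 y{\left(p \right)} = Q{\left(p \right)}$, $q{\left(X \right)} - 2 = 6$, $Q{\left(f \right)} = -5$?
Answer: $-9809$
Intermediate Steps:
$q{\left(X \right)} = 8$ ($q{\left(X \right)} = 2 + 6 = 8$)
$y{\left(p \right)} = - \frac{5}{4}$ ($y{\left(p \right)} = \frac{1}{4} \left(-5\right) = - \frac{5}{4}$)
$Z{\left(A,S \right)} = 8 + S A^{2}$ ($Z{\left(A,S \right)} = A A S + 8 = A^{2} S + 8 = S A^{2} + 8 = 8 + S A^{2}$)
$c = 68$
$c \left(-121 + Z{\left(-5,y{\left(\left(-2 - 2\right)^{2} \right)} \right)}\right) = 68 \left(-121 + \left(8 - \frac{5 \left(-5\right)^{2}}{4}\right)\right) = 68 \left(-121 + \left(8 - \frac{125}{4}\right)\right) = 68 \left(-121 - \frac{93}{4}\right) = 68 \left(- \frac{577}{4}\right) = -9809$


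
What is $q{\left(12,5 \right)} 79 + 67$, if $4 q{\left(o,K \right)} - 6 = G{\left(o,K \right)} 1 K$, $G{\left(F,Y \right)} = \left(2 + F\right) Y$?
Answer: $7098$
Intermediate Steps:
$G{\left(F,Y \right)} = Y \left(2 + F\right)$
$q{\left(o,K \right)} = \frac{3}{2} + \frac{K^{2} \left(2 + o\right)}{4}$ ($q{\left(o,K \right)} = \frac{3}{2} + \frac{K \left(2 + o\right) 1 K}{4} = \frac{3}{2} + \frac{K \left(2 + o\right) K}{4} = \frac{3}{2} + \frac{K^{2} \left(2 + o\right)}{4}$)
$q{\left(12,5 \right)} 79 + 67 = \left(\frac{3}{2} + \frac{5^{2} \left(2 + 12\right)}{4}\right) 79 + 67 = \left(\frac{3}{2} + \frac{1}{4} \cdot 25 \cdot 14\right) 79 + 67 = \left(\frac{3}{2} + \frac{175}{2}\right) 79 + 67 = 89 \cdot 79 + 67 = 7031 + 67 = 7098$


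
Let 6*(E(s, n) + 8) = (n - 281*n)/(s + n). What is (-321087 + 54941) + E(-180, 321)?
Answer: -37542694/141 ≈ -2.6626e+5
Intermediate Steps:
E(s, n) = -8 - 140*n/(3*(n + s)) (E(s, n) = -8 + ((n - 281*n)/(s + n))/6 = -8 + ((-280*n)/(n + s))/6 = -8 + (-280*n/(n + s))/6 = -8 - 140*n/(3*(n + s)))
(-321087 + 54941) + E(-180, 321) = (-321087 + 54941) + (-8*(-180) - 164/3*321)/(321 - 180) = -266146 + (1440 - 17548)/141 = -266146 + (1/141)*(-16108) = -266146 - 16108/141 = -37542694/141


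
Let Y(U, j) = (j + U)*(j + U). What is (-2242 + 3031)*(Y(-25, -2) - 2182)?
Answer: -1146417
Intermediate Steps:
Y(U, j) = (U + j)**2 (Y(U, j) = (U + j)*(U + j) = (U + j)**2)
(-2242 + 3031)*(Y(-25, -2) - 2182) = (-2242 + 3031)*((-25 - 2)**2 - 2182) = 789*((-27)**2 - 2182) = 789*(729 - 2182) = 789*(-1453) = -1146417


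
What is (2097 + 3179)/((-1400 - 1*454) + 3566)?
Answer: 1319/428 ≈ 3.0818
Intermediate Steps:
(2097 + 3179)/((-1400 - 1*454) + 3566) = 5276/((-1400 - 454) + 3566) = 5276/(-1854 + 3566) = 5276/1712 = 5276*(1/1712) = 1319/428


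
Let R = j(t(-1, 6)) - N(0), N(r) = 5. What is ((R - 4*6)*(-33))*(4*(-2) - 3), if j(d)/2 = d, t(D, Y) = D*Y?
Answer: -14883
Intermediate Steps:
j(d) = 2*d
R = -17 (R = 2*(-1*6) - 1*5 = 2*(-6) - 5 = -12 - 5 = -17)
((R - 4*6)*(-33))*(4*(-2) - 3) = ((-17 - 4*6)*(-33))*(4*(-2) - 3) = ((-17 - 24)*(-33))*(-8 - 3) = -41*(-33)*(-11) = 1353*(-11) = -14883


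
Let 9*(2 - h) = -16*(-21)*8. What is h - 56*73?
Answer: -13154/3 ≈ -4384.7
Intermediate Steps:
h = -890/3 (h = 2 - (-16*(-21))*8/9 = 2 - 112*8/3 = 2 - 1/9*2688 = 2 - 896/3 = -890/3 ≈ -296.67)
h - 56*73 = -890/3 - 56*73 = -890/3 - 4088 = -13154/3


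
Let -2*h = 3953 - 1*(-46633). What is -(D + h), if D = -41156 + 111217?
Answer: -44768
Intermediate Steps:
h = -25293 (h = -(3953 - 1*(-46633))/2 = -(3953 + 46633)/2 = -½*50586 = -25293)
D = 70061
-(D + h) = -(70061 - 25293) = -1*44768 = -44768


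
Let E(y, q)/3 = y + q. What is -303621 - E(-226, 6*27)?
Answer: -303429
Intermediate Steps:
E(y, q) = 3*q + 3*y (E(y, q) = 3*(y + q) = 3*(q + y) = 3*q + 3*y)
-303621 - E(-226, 6*27) = -303621 - (3*(6*27) + 3*(-226)) = -303621 - (3*162 - 678) = -303621 - (486 - 678) = -303621 - 1*(-192) = -303621 + 192 = -303429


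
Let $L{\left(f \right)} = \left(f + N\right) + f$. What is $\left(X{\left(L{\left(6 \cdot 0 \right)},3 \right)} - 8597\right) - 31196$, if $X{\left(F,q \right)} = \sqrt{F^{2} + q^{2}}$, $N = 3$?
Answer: $-39793 + 3 \sqrt{2} \approx -39789.0$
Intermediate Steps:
$L{\left(f \right)} = 3 + 2 f$ ($L{\left(f \right)} = \left(f + 3\right) + f = \left(3 + f\right) + f = 3 + 2 f$)
$\left(X{\left(L{\left(6 \cdot 0 \right)},3 \right)} - 8597\right) - 31196 = \left(\sqrt{\left(3 + 2 \cdot 6 \cdot 0\right)^{2} + 3^{2}} - 8597\right) - 31196 = \left(\sqrt{\left(3 + 2 \cdot 0\right)^{2} + 9} - 8597\right) - 31196 = \left(\sqrt{\left(3 + 0\right)^{2} + 9} - 8597\right) - 31196 = \left(\sqrt{3^{2} + 9} - 8597\right) - 31196 = \left(\sqrt{9 + 9} - 8597\right) - 31196 = \left(\sqrt{18} - 8597\right) - 31196 = \left(3 \sqrt{2} - 8597\right) - 31196 = \left(-8597 + 3 \sqrt{2}\right) - 31196 = -39793 + 3 \sqrt{2}$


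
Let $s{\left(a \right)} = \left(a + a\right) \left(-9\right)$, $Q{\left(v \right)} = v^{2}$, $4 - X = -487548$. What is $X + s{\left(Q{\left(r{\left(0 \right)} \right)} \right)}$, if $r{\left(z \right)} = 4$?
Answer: $487264$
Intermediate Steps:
$X = 487552$ ($X = 4 - -487548 = 4 + 487548 = 487552$)
$s{\left(a \right)} = - 18 a$ ($s{\left(a \right)} = 2 a \left(-9\right) = - 18 a$)
$X + s{\left(Q{\left(r{\left(0 \right)} \right)} \right)} = 487552 - 18 \cdot 4^{2} = 487552 - 288 = 487264$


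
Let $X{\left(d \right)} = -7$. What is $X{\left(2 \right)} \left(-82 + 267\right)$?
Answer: $-1295$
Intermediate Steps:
$X{\left(2 \right)} \left(-82 + 267\right) = - 7 \left(-82 + 267\right) = \left(-7\right) 185 = -1295$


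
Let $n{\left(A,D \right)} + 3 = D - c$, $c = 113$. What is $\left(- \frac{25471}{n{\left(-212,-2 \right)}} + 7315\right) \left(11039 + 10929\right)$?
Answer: $\frac{9760832744}{59} \approx 1.6544 \cdot 10^{8}$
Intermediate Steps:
$n{\left(A,D \right)} = -116 + D$ ($n{\left(A,D \right)} = -3 + \left(D - 113\right) = -3 + \left(-113 + D\right) = -116 + D$)
$\left(- \frac{25471}{n{\left(-212,-2 \right)}} + 7315\right) \left(11039 + 10929\right) = \left(- \frac{25471}{-116 - 2} + 7315\right) \left(11039 + 10929\right) = \left(- \frac{25471}{-118} + 7315\right) 21968 = \left(\left(-25471\right) \left(- \frac{1}{118}\right) + 7315\right) 21968 = \left(\frac{25471}{118} + 7315\right) 21968 = \frac{888641}{118} \cdot 21968 = \frac{9760832744}{59}$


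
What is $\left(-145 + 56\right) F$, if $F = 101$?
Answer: $-8989$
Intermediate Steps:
$\left(-145 + 56\right) F = \left(-145 + 56\right) 101 = \left(-89\right) 101 = -8989$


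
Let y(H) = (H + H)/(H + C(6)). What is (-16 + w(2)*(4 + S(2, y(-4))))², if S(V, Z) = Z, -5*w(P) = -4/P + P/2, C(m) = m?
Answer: 256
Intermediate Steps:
y(H) = 2*H/(6 + H) (y(H) = (H + H)/(H + 6) = (2*H)/(6 + H) = 2*H/(6 + H))
w(P) = -P/10 + 4/(5*P) (w(P) = -(-4/P + P/2)/5 = -(P/2 - 4/P)/5 = -P/10 + 4/(5*P))
(-16 + w(2)*(4 + S(2, y(-4))))² = (-16 + ((⅒)*(8 - 1*2²)/2)*(4 + 2*(-4)/(6 - 4)))² = (-16 + ((⅒)*(½)*(8 - 1*4))*(4 + 2*(-4)/2))² = (-16 + ((⅒)*(½)*(8 - 4))*(4 + 2*(-4)*(½)))² = (-16 + ((⅒)*(½)*4)*(4 - 4))² = (-16 + (⅕)*0)² = (-16 + 0)² = (-16)² = 256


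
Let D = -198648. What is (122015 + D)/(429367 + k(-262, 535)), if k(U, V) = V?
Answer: -76633/429902 ≈ -0.17826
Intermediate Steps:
(122015 + D)/(429367 + k(-262, 535)) = (122015 - 198648)/(429367 + 535) = -76633/429902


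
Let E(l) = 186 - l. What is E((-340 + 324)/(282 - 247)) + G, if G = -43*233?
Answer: -344139/35 ≈ -9832.5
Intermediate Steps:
G = -10019
E((-340 + 324)/(282 - 247)) + G = (186 - (-340 + 324)/(282 - 247)) - 10019 = (186 - (-16)/35) - 10019 = (186 - 1*(-16/35)) - 10019 = (186 + 16/35) - 10019 = 6526/35 - 10019 = -344139/35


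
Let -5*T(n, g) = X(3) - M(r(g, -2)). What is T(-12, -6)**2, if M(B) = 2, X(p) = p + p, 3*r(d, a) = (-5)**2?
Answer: 16/25 ≈ 0.64000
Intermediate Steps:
r(d, a) = 25/3 (r(d, a) = (1/3)*(-5)**2 = (1/3)*25 = 25/3)
X(p) = 2*p
T(n, g) = -4/5 (T(n, g) = -(2*3 - 1*2)/5 = -(6 - 2)/5 = -1/5*4 = -4/5)
T(-12, -6)**2 = (-4/5)**2 = 16/25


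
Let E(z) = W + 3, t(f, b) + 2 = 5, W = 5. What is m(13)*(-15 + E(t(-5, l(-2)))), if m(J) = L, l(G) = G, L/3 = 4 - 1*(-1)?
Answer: -105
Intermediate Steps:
L = 15 (L = 3*(4 - 1*(-1)) = 3*(4 + 1) = 3*5 = 15)
m(J) = 15
t(f, b) = 3 (t(f, b) = -2 + 5 = 3)
E(z) = 8 (E(z) = 5 + 3 = 8)
m(13)*(-15 + E(t(-5, l(-2)))) = 15*(-15 + 8) = 15*(-7) = -105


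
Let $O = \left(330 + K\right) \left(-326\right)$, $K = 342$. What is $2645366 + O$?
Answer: $2426294$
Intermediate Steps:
$O = -219072$ ($O = \left(330 + 342\right) \left(-326\right) = 672 \left(-326\right) = -219072$)
$2645366 + O = 2645366 - 219072 = 2426294$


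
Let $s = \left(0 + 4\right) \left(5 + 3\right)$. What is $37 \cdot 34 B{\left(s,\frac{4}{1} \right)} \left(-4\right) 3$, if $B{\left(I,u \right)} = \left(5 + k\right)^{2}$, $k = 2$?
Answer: $-739704$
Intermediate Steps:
$s = 32$ ($s = 4 \cdot 8 = 32$)
$B{\left(I,u \right)} = 49$ ($B{\left(I,u \right)} = \left(5 + 2\right)^{2} = 7^{2} = 49$)
$37 \cdot 34 B{\left(s,\frac{4}{1} \right)} \left(-4\right) 3 = 37 \cdot 34 \cdot 49 \left(-4\right) 3 = 1258 \left(\left(-196\right) 3\right) = 1258 \left(-588\right) = -739704$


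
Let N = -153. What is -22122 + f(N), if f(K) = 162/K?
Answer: -376092/17 ≈ -22123.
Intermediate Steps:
-22122 + f(N) = -22122 + 162/(-153) = -22122 + 162*(-1/153) = -22122 - 18/17 = -376092/17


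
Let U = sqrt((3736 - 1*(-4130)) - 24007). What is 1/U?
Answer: -I*sqrt(16141)/16141 ≈ -0.0078711*I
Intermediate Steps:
U = I*sqrt(16141) (U = sqrt((3736 + 4130) - 24007) = sqrt(7866 - 24007) = sqrt(-16141) = I*sqrt(16141) ≈ 127.05*I)
1/U = 1/(I*sqrt(16141)) = -I*sqrt(16141)/16141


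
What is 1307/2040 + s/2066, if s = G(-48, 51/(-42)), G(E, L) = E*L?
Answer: 9867077/14751240 ≈ 0.66890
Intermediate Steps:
s = 408/7 (s = -2448/(-42) = -2448*(-1)/42 = -48*(-17/14) = 408/7 ≈ 58.286)
1307/2040 + s/2066 = 1307/2040 + (408/7)/2066 = 1307*(1/2040) + (408/7)*(1/2066) = 1307/2040 + 204/7231 = 9867077/14751240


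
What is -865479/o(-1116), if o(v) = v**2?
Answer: -288493/415152 ≈ -0.69491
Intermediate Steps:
-865479/o(-1116) = -865479/((-1116)**2) = -865479/1245456 = -865479*1/1245456 = -288493/415152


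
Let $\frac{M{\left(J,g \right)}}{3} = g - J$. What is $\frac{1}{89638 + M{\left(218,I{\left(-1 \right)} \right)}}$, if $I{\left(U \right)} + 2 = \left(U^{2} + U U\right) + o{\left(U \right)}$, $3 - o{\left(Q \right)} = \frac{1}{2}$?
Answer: $\frac{2}{177983} \approx 1.1237 \cdot 10^{-5}$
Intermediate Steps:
$o{\left(Q \right)} = \frac{5}{2}$ ($o{\left(Q \right)} = 3 - \frac{1}{2} = \frac{5}{2}$)
$I{\left(U \right)} = \frac{1}{2} + 2 U^{2}$ ($I{\left(U \right)} = -2 + \left(\left(U^{2} + U U\right) + \frac{5}{2}\right) = -2 + \left(\left(U^{2} + U^{2}\right) + \frac{5}{2}\right) = -2 + \left(2 U^{2} + \frac{5}{2}\right) = -2 + \left(\frac{5}{2} + 2 U^{2}\right) = \frac{1}{2} + 2 U^{2}$)
$M{\left(J,g \right)} = - 3 J + 3 g$ ($M{\left(J,g \right)} = 3 \left(g - J\right) = - 3 J + 3 g$)
$\frac{1}{89638 + M{\left(218,I{\left(-1 \right)} \right)}} = \frac{1}{89638 + \left(\left(-3\right) 218 + 3 \left(\frac{1}{2} + 2 \left(-1\right)^{2}\right)\right)} = \frac{1}{89638 - \left(654 - 3 \left(\frac{1}{2} + 2 \cdot 1\right)\right)} = \frac{1}{89638 - \left(654 - 3 \left(\frac{1}{2} + 2\right)\right)} = \frac{1}{89638 + \left(-654 + 3 \cdot \frac{5}{2}\right)} = \frac{1}{89638 + \left(-654 + \frac{15}{2}\right)} = \frac{1}{89638 - \frac{1293}{2}} = \frac{1}{\frac{177983}{2}} = \frac{2}{177983}$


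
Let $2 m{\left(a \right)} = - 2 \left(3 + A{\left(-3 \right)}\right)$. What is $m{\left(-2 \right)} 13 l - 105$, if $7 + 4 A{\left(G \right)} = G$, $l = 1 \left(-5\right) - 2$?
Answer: $- \frac{119}{2} \approx -59.5$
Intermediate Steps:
$l = -7$ ($l = -5 - 2 = -7$)
$A{\left(G \right)} = - \frac{7}{4} + \frac{G}{4}$
$m{\left(a \right)} = - \frac{1}{2}$ ($m{\left(a \right)} = \frac{\left(-2\right) \left(3 + \left(- \frac{7}{4} + \frac{1}{4} \left(-3\right)\right)\right)}{2} = \frac{\left(-2\right) \left(3 - \frac{5}{2}\right)}{2} = \frac{\left(-2\right) \frac{1}{2}}{2} = \frac{1}{2} \left(-1\right) = - \frac{1}{2}$)
$m{\left(-2 \right)} 13 l - 105 = - \frac{13 \left(-7\right)}{2} - 105 = \left(- \frac{1}{2}\right) \left(-91\right) - 105 = \frac{91}{2} - 105 = - \frac{119}{2}$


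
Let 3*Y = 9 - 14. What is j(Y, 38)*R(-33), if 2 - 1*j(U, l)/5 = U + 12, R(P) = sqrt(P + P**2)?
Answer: -500*sqrt(66)/3 ≈ -1354.0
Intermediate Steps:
Y = -5/3 (Y = (9 - 14)/3 = (1/3)*(-5) = -5/3 ≈ -1.6667)
j(U, l) = -50 - 5*U (j(U, l) = 10 - 5*(U + 12) = 10 - 5*(12 + U) = 10 + (-60 - 5*U) = -50 - 5*U)
j(Y, 38)*R(-33) = (-50 - 5*(-5/3))*sqrt(-33*(1 - 33)) = (-50 + 25/3)*sqrt(-33*(-32)) = -500*sqrt(66)/3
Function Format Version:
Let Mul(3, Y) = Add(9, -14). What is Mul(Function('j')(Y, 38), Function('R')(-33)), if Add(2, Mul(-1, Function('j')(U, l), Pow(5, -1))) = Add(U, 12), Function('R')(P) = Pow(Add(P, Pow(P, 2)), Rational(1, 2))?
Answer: Mul(Rational(-500, 3), Pow(66, Rational(1, 2))) ≈ -1354.0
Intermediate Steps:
Y = Rational(-5, 3) (Y = Mul(Rational(1, 3), Add(9, -14)) = Mul(Rational(1, 3), -5) = Rational(-5, 3) ≈ -1.6667)
Function('j')(U, l) = Add(-50, Mul(-5, U)) (Function('j')(U, l) = Add(10, Mul(-5, Add(U, 12))) = Add(10, Mul(-5, Add(12, U))) = Add(10, Add(-60, Mul(-5, U))) = Add(-50, Mul(-5, U)))
Mul(Function('j')(Y, 38), Function('R')(-33)) = Mul(Add(-50, Mul(-5, Rational(-5, 3))), Pow(Mul(-33, Add(1, -33)), Rational(1, 2))) = Mul(Add(-50, Rational(25, 3)), Pow(Mul(-33, -32), Rational(1, 2))) = Mul(Rational(-125, 3), Pow(1056, Rational(1, 2))) = Mul(Rational(-125, 3), Mul(4, Pow(66, Rational(1, 2)))) = Mul(Rational(-500, 3), Pow(66, Rational(1, 2)))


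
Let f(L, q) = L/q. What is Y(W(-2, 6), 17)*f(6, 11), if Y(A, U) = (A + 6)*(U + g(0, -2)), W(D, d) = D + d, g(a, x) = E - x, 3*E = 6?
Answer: 1260/11 ≈ 114.55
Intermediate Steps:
E = 2 (E = (1/3)*6 = 2)
g(a, x) = 2 - x
Y(A, U) = (4 + U)*(6 + A) (Y(A, U) = (A + 6)*(U + (2 - 1*(-2))) = (6 + A)*(U + (2 + 2)) = (6 + A)*(U + 4) = (6 + A)*(4 + U) = (4 + U)*(6 + A))
Y(W(-2, 6), 17)*f(6, 11) = (24 + 4*(-2 + 6) + 6*17 + (-2 + 6)*17)*(6/11) = (24 + 4*4 + 102 + 4*17)*(6*(1/11)) = (24 + 16 + 102 + 68)*(6/11) = 210*(6/11) = 1260/11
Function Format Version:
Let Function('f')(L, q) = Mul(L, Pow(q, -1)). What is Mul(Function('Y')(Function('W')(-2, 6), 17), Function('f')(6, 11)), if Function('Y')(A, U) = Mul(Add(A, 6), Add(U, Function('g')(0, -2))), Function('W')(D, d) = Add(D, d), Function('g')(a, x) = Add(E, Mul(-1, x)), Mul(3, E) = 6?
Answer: Rational(1260, 11) ≈ 114.55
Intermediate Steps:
E = 2 (E = Mul(Rational(1, 3), 6) = 2)
Function('g')(a, x) = Add(2, Mul(-1, x))
Function('Y')(A, U) = Mul(Add(4, U), Add(6, A)) (Function('Y')(A, U) = Mul(Add(A, 6), Add(U, Add(2, Mul(-1, -2)))) = Mul(Add(6, A), Add(U, Add(2, 2))) = Mul(Add(6, A), Add(U, 4)) = Mul(Add(6, A), Add(4, U)) = Mul(Add(4, U), Add(6, A)))
Mul(Function('Y')(Function('W')(-2, 6), 17), Function('f')(6, 11)) = Mul(Add(24, Mul(4, Add(-2, 6)), Mul(6, 17), Mul(Add(-2, 6), 17)), Mul(6, Pow(11, -1))) = Mul(Add(24, Mul(4, 4), 102, Mul(4, 17)), Mul(6, Rational(1, 11))) = Mul(Add(24, 16, 102, 68), Rational(6, 11)) = Mul(210, Rational(6, 11)) = Rational(1260, 11)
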